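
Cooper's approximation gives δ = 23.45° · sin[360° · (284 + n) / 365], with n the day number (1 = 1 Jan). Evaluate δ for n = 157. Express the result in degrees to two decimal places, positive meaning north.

+22.65°

360 × (284 + 157) / 365 = 434.959°; sin(434.959°) = 0.9657.
δ = 23.45 × 0.9657 = 22.646° ≈ +22.65°.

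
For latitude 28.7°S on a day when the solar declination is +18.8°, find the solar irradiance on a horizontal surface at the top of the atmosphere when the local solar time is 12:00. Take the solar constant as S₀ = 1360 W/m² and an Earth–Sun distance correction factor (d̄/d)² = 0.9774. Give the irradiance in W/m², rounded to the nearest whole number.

Hour angle H = 15° × (12 − 12) = 0.00°.
cos θ_z = sin(-28.7°) sin(18.8°) + cos(-28.7°) cos(18.8°) cos(0.00°) = -0.1548 + 0.8303 = 0.6755.
Top-of-atmosphere irradiance = S₀ (d̄/d)² cos θ_z = 1360 × 0.9774 × 0.6755 = 897.92 W/m².

898 W/m²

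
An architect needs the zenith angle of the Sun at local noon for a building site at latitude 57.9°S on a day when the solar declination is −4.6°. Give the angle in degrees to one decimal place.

53.3°

At local solar noon the hour angle is zero, so the zenith angle is |φ − δ| = |-57.9° − (-4.6°)| = 53.3°.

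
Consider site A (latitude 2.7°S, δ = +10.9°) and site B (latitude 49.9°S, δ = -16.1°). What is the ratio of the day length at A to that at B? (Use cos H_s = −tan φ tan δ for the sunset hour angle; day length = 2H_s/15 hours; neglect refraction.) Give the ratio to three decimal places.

0.813

A: H_s = arccos(−tan -2.7° · tan 10.9°) = 89.48°, so 2H_s/15 = 11.9307 h.
B: H_s = arccos(−tan -49.9° · tan -16.1°) = 110.05°, so 2H_s/15 = 14.6733 h.
Ratio A/B = 11.9307 / 14.6733 = 0.8131.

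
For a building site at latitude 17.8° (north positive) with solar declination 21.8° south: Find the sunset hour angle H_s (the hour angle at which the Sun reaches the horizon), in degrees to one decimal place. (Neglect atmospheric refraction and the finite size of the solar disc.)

82.6°

The sunset hour angle satisfies cos H_s = −tan φ tan δ = 0.1284, giving H_s = 82.62°.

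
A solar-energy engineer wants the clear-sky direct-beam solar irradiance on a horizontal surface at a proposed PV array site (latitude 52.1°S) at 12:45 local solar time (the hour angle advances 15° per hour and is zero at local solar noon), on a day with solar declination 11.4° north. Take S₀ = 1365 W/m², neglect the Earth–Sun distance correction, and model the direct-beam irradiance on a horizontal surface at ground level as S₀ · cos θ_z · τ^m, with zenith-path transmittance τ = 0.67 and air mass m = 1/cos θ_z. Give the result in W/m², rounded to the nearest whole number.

Hour angle H = 15° × (12.75 − 12) = 11.25°.
cos θ_z = sin φ sin δ + cos φ cos δ cos H = (-0.7891)(0.1977) + (0.6143)(0.9803)(0.9808) = 0.4346.
Air mass m = 1/cos θ_z = 1/0.4346 = 2.301; τ^m = 0.67^2.301 = 0.3979.
Surface direct beam = 1365 × 0.4346 × 0.3979 = 236.05 W/m².

236 W/m²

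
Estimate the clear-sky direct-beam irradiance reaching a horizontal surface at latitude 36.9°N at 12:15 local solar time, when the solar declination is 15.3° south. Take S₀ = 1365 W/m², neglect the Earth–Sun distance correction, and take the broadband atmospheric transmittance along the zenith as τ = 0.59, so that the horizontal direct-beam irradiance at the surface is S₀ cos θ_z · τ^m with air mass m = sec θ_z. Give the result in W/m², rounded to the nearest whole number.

Hour angle H = 15° × (12.25 − 12) = 3.75°.
cos θ_z = sin(36.9°) sin(-15.3°) + cos(36.9°) cos(-15.3°) cos(3.75°) = -0.1584 + 0.7697 = 0.6113.
Air mass m = 1/cos θ_z = 1/0.6113 = 1.636; τ^m = 0.59^1.636 = 0.4218.
Surface direct beam = 1365 × 0.6113 × 0.4218 = 351.96 W/m².

352 W/m²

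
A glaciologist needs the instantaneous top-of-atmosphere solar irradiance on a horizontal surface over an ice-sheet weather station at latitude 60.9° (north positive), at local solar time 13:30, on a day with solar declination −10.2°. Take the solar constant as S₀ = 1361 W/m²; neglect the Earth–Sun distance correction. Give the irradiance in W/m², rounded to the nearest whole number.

391 W/m²

Hour angle H = 15° × (13.5 − 12) = 22.50°.
cos θ_z = sin(60.9°) sin(-10.2°) + cos(60.9°) cos(-10.2°) cos(22.50°) = -0.1547 + 0.4422 = 0.2875.
Top-of-atmosphere irradiance = S₀ cos θ_z = 1361 × 0.2875 = 391.29 W/m².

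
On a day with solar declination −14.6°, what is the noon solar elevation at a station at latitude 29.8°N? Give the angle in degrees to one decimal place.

45.6°

At local solar noon the hour angle is zero, so the elevation is 90° − |φ − δ| = 90° − |29.8° − (-14.6°)| = 90° − 44.4° = 45.6°.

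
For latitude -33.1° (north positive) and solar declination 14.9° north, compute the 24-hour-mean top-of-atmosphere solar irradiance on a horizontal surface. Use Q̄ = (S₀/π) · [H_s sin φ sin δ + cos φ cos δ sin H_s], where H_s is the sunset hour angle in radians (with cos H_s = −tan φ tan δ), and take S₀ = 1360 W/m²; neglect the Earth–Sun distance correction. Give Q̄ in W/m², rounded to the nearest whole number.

260 W/m²

cos H_s = −tan(-33.1°) · tan(14.9°) = 0.1735, so H_s = arccos(0.1735) = 80.01°. In radians, H_s = 1.3964.
H_s sin φ sin δ = 1.3964 × -0.5461 × 0.2571 = -0.1961.
cos φ cos δ sin H_s = 0.8377 × 0.9664 × 0.9848 = 0.7972.
Q̄ = (1360/π) × (-0.1961 + 0.7972) = 432.90 × 0.6011 = 260.22 W/m².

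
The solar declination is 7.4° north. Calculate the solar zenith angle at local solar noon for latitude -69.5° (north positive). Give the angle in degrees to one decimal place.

At local solar noon the hour angle is zero, so the zenith angle is |φ − δ| = |-69.5° − (7.4°)| = 76.9°.

76.9°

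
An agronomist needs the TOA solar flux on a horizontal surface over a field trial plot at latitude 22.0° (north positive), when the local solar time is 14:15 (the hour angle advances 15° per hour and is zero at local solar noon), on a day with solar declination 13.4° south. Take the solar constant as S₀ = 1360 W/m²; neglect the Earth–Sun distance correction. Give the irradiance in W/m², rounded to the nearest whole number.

Hour angle H = 15° × (14.25 − 12) = 33.75°.
cos θ_z = sin φ sin δ + cos φ cos δ cos H = (0.3746)(-0.2317) + (0.9272)(0.9728)(0.8315) = 0.6632.
Top-of-atmosphere irradiance = S₀ cos θ_z = 1360 × 0.6632 = 901.95 W/m².

902 W/m²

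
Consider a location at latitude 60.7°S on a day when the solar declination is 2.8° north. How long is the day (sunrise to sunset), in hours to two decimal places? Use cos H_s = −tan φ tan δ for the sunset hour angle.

11.33 hours

−tan φ tan δ = −(-1.7820)(0.0489) = 0.0871; H_s = arccos(0.0871) = 85.00°.
Day length = 2 H_s / 15° h⁻¹ = 170.00° / 15 = 11.333 h.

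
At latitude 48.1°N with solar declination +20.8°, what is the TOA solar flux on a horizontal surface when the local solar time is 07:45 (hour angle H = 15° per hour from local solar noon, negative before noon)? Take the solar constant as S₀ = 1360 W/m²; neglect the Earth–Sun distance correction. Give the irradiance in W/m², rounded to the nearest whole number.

Hour angle H = 15° × (7.75 − 12) = -63.75°.
cos θ_z = sin(48.1°) sin(20.8°) + cos(48.1°) cos(20.8°) cos(-63.75°) = 0.2643 + 0.2761 = 0.5404.
Top-of-atmosphere irradiance = S₀ cos θ_z = 1360 × 0.5404 = 734.94 W/m².

735 W/m²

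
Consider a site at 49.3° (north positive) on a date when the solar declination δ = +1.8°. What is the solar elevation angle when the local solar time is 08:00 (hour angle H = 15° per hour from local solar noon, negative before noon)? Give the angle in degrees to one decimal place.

Hour angle H = 15° × (8 − 12) = -60.00°.
cos θ_z = sin(49.3°) sin(1.8°) + cos(49.3°) cos(1.8°) cos(-60.00°) = 0.0238 + 0.3259 = 0.3497.
θ_z = arccos(0.3497) = 69.53°, so the elevation is 90° − 69.53° = 20.47°.

20.5°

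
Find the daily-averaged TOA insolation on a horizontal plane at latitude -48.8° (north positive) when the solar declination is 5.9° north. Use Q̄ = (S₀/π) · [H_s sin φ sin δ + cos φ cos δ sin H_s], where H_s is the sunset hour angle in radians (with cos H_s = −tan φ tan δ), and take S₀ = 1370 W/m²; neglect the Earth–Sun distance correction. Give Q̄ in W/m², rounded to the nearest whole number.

−tan φ tan δ = −(-1.1423)(0.1033) = 0.1180; H_s = arccos(0.1180) = 83.22°. In radians, H_s = 1.4525.
H_s sin φ sin δ = 1.4525 × -0.7524 × 0.1028 = -0.1123.
cos φ cos δ sin H_s = 0.6587 × 0.9947 × 0.9930 = 0.6506.
Q̄ = (1370/π) × (-0.1123 + 0.6506) = 436.08 × 0.5383 = 234.74 W/m².

235 W/m²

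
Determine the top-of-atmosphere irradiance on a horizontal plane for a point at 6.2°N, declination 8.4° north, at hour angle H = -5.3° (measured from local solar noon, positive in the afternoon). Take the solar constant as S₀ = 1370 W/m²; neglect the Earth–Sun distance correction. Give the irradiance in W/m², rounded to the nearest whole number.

1363 W/m²

cos θ_z = sin φ sin δ + cos φ cos δ cos H = (0.1080)(0.1461) + (0.9942)(0.9893)(0.9957) = 0.9951.
Top-of-atmosphere irradiance = S₀ cos θ_z = 1370 × 0.9951 = 1363.29 W/m².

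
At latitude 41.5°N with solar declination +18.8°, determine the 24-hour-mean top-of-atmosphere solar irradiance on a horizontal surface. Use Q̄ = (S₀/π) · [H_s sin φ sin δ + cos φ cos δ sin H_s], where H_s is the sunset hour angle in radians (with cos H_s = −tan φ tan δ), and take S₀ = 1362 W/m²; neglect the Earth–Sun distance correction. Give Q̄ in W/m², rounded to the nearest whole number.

467 W/m²

cos H_s = −tan(41.5°) · tan(18.8°) = -0.3012, so H_s = arccos(-0.3012) = 107.53°. In radians, H_s = 1.8768.
H_s sin φ sin δ = 1.8768 × 0.6626 × 0.3223 = 0.4008.
cos φ cos δ sin H_s = 0.7490 × 0.9466 × 0.9535 = 0.6760.
Q̄ = (1362/π) × (0.4008 + 0.6760) = 433.54 × 1.0768 = 466.84 W/m².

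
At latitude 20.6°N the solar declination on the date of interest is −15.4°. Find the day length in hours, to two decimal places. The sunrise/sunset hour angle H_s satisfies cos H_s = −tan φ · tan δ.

−tan φ tan δ = −(0.3759)(-0.2754) = 0.1035; H_s = arccos(0.1035) = 84.06°.
Day length = 2 H_s / 15° h⁻¹ = 168.12° / 15 = 11.208 h.

11.21 hours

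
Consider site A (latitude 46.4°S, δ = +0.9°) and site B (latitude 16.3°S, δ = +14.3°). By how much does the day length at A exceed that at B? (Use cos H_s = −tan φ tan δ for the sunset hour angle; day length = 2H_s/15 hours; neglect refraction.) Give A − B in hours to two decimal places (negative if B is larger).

A: H_s = arccos(−tan -46.4° · tan 0.9°) = 89.05°, so 2H_s/15 = 11.8733 h.
B: H_s = arccos(−tan -16.3° · tan 14.3°) = 85.73°, so 2H_s/15 = 11.4307 h.
A − B = 11.8733 − 11.4307 = 0.4426 h.

+0.44 h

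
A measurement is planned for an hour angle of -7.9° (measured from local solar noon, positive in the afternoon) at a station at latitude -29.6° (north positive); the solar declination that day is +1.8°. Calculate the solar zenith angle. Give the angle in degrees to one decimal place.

32.3°

cos θ_z = sin φ sin δ + cos φ cos δ cos H = (-0.4939)(0.0314) + (0.8695)(0.9995)(0.9905) = 0.8453.
θ_z = arccos(0.8453) = 32.30°.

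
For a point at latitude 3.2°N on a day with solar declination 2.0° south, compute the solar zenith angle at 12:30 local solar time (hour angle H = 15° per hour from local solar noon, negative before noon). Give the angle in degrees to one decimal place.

9.1°

Hour angle H = 15° × (12.5 − 12) = 7.50°.
With φ = 3.2°, δ = -2.0°, H = 7.50°: sin φ sin δ = -0.0019, cos φ cos δ cos H = 0.9893, so cos θ_z = 0.9874.
θ_z = arccos(0.9874) = 9.11°.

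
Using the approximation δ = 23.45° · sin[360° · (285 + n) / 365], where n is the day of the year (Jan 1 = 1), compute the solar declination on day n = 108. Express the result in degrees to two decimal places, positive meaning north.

+10.87°

360 × (285 + 108) / 365 = 387.616°; sin(387.616°) = 0.4635.
δ = 23.45 × 0.4635 = 10.869° ≈ +10.87°.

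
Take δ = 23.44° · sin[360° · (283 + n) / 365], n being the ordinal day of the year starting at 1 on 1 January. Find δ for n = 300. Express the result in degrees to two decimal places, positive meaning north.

-13.45°

360 × (283 + 300) / 365 = 575.014°; sin(575.014°) = -0.5738.
δ = 23.44 × -0.5738 = -13.450° ≈ -13.45°.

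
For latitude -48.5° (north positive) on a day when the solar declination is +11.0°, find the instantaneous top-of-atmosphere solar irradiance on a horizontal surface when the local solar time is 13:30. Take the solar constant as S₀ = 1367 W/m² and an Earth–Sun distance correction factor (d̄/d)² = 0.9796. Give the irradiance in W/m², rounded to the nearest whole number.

Hour angle H = 15° × (13.5 − 12) = 22.50°.
With φ = -48.5°, δ = 11.0°, H = 22.50°: sin φ sin δ = -0.1429, cos φ cos δ cos H = 0.6009, so cos θ_z = 0.4580.
Top-of-atmosphere irradiance = S₀ (d̄/d)² cos θ_z = 1367 × 0.9796 × 0.4580 = 613.31 W/m².

613 W/m²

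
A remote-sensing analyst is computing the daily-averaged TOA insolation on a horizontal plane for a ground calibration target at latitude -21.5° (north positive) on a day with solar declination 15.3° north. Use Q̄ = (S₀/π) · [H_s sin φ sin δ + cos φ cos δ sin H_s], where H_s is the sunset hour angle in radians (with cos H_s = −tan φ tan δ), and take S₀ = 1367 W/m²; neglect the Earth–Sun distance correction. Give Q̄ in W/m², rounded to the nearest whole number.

The sunset hour angle satisfies cos H_s = −tan φ tan δ = 0.1078, giving H_s = 83.81°. In radians, H_s = 1.4628.
H_s sin φ sin δ = 1.4628 × -0.3665 × 0.2639 = -0.1415.
cos φ cos δ sin H_s = 0.9304 × 0.9646 × 0.9942 = 0.8923.
Q̄ = (1367/π) × (-0.1415 + 0.8923) = 435.13 × 0.7508 = 326.70 W/m².

327 W/m²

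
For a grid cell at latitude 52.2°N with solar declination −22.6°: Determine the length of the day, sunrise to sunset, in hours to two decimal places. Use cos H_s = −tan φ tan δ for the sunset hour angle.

−tan φ tan δ = −(1.2892)(-0.4163) = 0.5367; H_s = arccos(0.5367) = 57.54°.
Day length = 2 H_s / 15° h⁻¹ = 115.08° / 15 = 7.672 h.

7.67 hours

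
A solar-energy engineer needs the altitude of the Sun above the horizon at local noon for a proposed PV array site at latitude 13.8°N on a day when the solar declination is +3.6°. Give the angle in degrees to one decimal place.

79.8°

At local solar noon the hour angle is zero, so the elevation is 90° − |φ − δ| = 90° − |13.8° − (3.6°)| = 90° − 10.2° = 79.8°.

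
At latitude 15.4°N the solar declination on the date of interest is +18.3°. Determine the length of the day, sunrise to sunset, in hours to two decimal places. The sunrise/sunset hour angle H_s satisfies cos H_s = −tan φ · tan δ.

cos H_s = −tan(15.4°) · tan(18.3°) = -0.0911, so H_s = arccos(-0.0911) = 95.23°.
Day length = 2 H_s / 15° h⁻¹ = 190.46° / 15 = 12.697 h.

12.70 hours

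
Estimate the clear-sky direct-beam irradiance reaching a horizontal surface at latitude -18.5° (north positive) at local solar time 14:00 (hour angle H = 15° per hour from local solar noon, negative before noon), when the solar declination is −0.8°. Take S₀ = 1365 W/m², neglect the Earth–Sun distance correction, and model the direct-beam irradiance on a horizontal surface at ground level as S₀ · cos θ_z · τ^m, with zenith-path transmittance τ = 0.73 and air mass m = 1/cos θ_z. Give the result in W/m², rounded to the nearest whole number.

770 W/m²

Hour angle H = 15° × (14 − 12) = 30.00°.
With φ = -18.5°, δ = -0.8°, H = 30.00°: sin φ sin δ = 0.0044, cos φ cos δ cos H = 0.8212, so cos θ_z = 0.8256.
Air mass m = 1/cos θ_z = 1/0.8256 = 1.211; τ^m = 0.73^1.211 = 0.6831.
Surface direct beam = 1365 × 0.8256 × 0.6831 = 769.82 W/m².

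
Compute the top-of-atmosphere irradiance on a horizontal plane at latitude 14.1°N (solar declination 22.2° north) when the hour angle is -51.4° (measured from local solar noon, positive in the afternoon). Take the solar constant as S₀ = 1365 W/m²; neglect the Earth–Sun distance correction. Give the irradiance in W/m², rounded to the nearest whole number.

890 W/m²

With φ = 14.1°, δ = 22.2°, H = -51.40°: sin φ sin δ = 0.0920, cos φ cos δ cos H = 0.5602, so cos θ_z = 0.6522.
Top-of-atmosphere irradiance = S₀ cos θ_z = 1365 × 0.6522 = 890.25 W/m².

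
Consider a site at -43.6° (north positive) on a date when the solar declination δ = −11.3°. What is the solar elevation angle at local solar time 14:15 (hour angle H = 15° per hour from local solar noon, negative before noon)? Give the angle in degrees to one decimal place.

Hour angle H = 15° × (14.25 − 12) = 33.75°.
cos θ_z = sin φ sin δ + cos φ cos δ cos H = (-0.6896)(-0.1959) + (0.7242)(0.9806)(0.8315) = 0.7256.
θ_z = arccos(0.7256) = 43.48°, so the elevation is 90° − 43.48° = 46.52°.

46.5°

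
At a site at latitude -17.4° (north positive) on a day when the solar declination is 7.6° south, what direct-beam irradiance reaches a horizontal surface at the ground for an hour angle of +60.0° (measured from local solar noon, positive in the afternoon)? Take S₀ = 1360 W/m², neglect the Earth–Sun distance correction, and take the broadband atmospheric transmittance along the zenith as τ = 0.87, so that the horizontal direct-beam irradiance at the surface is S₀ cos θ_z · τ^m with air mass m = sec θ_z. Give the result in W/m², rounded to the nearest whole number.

cos θ_z = sin φ sin δ + cos φ cos δ cos H = (-0.2990)(-0.1323) + (0.9542)(0.9912)(0.5000) = 0.5125.
Air mass m = 1/cos θ_z = 1/0.5125 = 1.951; τ^m = 0.87^1.951 = 0.7621.
Surface direct beam = 1360 × 0.5125 × 0.7621 = 531.18 W/m².

531 W/m²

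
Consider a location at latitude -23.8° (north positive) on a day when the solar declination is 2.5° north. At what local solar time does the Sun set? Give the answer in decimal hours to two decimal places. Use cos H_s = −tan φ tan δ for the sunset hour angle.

17.93 h

cos H_s = −tan(-23.8°) · tan(2.5°) = 0.0193, so H_s = arccos(0.0193) = 88.89°.
Sunset is at 12 + H_s/15 = 12 + 5.926 = 17.926 h local solar time.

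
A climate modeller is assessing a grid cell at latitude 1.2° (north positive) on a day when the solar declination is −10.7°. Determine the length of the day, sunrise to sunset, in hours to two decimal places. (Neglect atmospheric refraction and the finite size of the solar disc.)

11.97 hours

−tan φ tan δ = −(0.0209)(-0.1890) = 0.0040; H_s = arccos(0.0040) = 89.77°.
Day length = 2 H_s / 15° h⁻¹ = 179.54° / 15 = 11.969 h.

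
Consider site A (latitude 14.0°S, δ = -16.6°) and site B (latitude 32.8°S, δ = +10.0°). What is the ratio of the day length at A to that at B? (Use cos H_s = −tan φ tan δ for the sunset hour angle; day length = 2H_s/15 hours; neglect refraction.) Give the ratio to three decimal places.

A: H_s = arccos(−tan -14.0° · tan -16.6°) = 94.26°, so 2H_s/15 = 12.5680 h.
B: H_s = arccos(−tan -32.8° · tan 10.0°) = 83.48°, so 2H_s/15 = 11.1307 h.
Ratio A/B = 12.5680 / 11.1307 = 1.1291.

1.129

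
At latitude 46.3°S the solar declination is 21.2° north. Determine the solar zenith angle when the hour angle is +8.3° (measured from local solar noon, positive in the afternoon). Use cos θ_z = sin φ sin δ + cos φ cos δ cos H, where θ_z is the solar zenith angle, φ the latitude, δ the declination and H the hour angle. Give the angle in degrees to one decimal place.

cos θ_z = sin φ sin δ + cos φ cos δ cos H = (-0.7230)(0.3616) + (0.6909)(0.9323)(0.9895) = 0.3759.
θ_z = arccos(0.3759) = 67.92°.

67.9°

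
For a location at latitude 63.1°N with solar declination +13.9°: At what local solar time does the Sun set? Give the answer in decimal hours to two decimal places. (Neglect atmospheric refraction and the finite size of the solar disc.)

The sunset hour angle satisfies cos H_s = −tan φ tan δ = -0.4878, giving H_s = 119.20°.
Sunset is at 12 + H_s/15 = 12 + 7.947 = 19.947 h local solar time.

19.95 h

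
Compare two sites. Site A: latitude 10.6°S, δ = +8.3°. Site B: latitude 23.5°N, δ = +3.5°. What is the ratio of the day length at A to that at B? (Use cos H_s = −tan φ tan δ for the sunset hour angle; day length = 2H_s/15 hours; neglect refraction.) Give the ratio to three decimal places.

0.966

A: H_s = arccos(−tan -10.6° · tan 8.3°) = 88.44°, so 2H_s/15 = 11.7920 h.
B: H_s = arccos(−tan 23.5° · tan 3.5°) = 91.52°, so 2H_s/15 = 12.2027 h.
Ratio A/B = 11.7920 / 12.2027 = 0.9663.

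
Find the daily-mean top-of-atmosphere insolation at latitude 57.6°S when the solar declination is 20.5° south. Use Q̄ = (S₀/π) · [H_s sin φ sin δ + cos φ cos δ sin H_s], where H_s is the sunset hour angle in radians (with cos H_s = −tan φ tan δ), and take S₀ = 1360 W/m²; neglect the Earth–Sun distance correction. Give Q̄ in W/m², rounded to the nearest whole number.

cos H_s = −tan(-57.6°) · tan(-20.5°) = -0.5891, so H_s = arccos(-0.5891) = 126.09°. In radians, H_s = 2.2007.
H_s sin φ sin δ = 2.2007 × -0.8443 × -0.3502 = 0.6507.
cos φ cos δ sin H_s = 0.5358 × 0.9367 × 0.8081 = 0.4056.
Q̄ = (1360/π) × (0.6507 + 0.4056) = 432.90 × 1.0563 = 457.27 W/m².

457 W/m²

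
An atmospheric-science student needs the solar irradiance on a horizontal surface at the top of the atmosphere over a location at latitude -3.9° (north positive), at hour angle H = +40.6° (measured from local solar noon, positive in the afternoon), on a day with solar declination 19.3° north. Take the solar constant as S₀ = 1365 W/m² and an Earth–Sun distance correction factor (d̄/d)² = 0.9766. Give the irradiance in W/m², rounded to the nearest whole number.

923 W/m²

With φ = -3.9°, δ = 19.3°, H = 40.60°: sin φ sin δ = -0.0225, cos φ cos δ cos H = 0.7149, so cos θ_z = 0.6924.
Top-of-atmosphere irradiance = S₀ (d̄/d)² cos θ_z = 1365 × 0.9766 × 0.6924 = 923.01 W/m².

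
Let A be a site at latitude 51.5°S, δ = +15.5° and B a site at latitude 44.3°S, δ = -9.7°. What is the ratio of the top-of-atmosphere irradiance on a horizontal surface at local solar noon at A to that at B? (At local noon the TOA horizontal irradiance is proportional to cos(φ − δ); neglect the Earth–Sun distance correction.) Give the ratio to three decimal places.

0.475

A: cos θ_z = cos(-51.5° − (15.5°)) = 0.3907.
B: cos θ_z = cos(-44.3° − (-9.7°)) = 0.8231.
Ratio A/B = 0.3907 / 0.8231 = 0.4747.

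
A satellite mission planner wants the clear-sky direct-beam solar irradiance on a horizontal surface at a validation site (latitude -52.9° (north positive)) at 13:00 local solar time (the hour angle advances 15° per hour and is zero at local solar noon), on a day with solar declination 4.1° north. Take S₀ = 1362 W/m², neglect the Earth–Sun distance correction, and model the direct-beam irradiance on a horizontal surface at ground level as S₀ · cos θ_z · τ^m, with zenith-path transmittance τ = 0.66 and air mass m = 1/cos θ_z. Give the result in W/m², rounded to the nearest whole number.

323 W/m²

Hour angle H = 15° × (13 − 12) = 15.00°.
cos θ_z = sin(-52.9°) sin(4.1°) + cos(-52.9°) cos(4.1°) cos(15.00°) = -0.0570 + 0.5812 = 0.5242.
Air mass m = 1/cos θ_z = 1/0.5242 = 1.908; τ^m = 0.66^1.908 = 0.4526.
Surface direct beam = 1362 × 0.5242 × 0.4526 = 323.14 W/m².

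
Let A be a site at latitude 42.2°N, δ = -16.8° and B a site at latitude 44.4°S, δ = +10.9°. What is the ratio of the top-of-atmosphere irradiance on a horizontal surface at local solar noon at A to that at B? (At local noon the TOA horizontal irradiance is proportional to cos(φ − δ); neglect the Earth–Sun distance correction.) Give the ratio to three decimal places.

A: cos θ_z = cos(42.2° − (-16.8°)) = 0.5150.
B: cos θ_z = cos(-44.4° − (10.9°)) = 0.5693.
Ratio A/B = 0.5150 / 0.5693 = 0.9046.

0.905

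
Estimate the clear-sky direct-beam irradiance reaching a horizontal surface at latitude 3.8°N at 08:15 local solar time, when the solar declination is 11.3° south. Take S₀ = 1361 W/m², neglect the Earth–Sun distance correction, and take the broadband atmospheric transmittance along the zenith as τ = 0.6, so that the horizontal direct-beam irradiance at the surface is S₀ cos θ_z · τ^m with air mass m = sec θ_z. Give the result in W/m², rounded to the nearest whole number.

276 W/m²

Hour angle H = 15° × (8.25 − 12) = -56.25°.
cos θ_z = sin(3.8°) sin(-11.3°) + cos(3.8°) cos(-11.3°) cos(-56.25°) = -0.0130 + 0.5436 = 0.5306.
Air mass m = 1/cos θ_z = 1/0.5306 = 1.885; τ^m = 0.6^1.885 = 0.3818.
Surface direct beam = 1361 × 0.5306 × 0.3818 = 275.72 W/m².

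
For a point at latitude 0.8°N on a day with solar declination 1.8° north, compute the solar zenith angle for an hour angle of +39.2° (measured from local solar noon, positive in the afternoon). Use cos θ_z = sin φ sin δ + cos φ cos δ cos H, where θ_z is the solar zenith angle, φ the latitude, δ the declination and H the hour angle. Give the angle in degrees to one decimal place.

39.2°

With φ = 0.8°, δ = 1.8°, H = 39.20°: sin φ sin δ = 0.0004, cos φ cos δ cos H = 0.7745, so cos θ_z = 0.7749.
θ_z = arccos(0.7749) = 39.20°.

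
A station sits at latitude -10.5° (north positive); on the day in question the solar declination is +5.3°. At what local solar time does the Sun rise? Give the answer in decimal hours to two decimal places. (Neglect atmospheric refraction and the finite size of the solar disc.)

The sunset hour angle satisfies cos H_s = −tan φ tan δ = 0.0172, giving H_s = 89.01°.
Sunrise is at 12 − H_s/15 = 12 − 5.934 = 6.066 h local solar time.

6.07 h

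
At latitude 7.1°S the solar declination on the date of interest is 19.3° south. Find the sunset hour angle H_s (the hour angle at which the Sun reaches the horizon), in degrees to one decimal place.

92.5°

cos H_s = −tan(-7.1°) · tan(-19.3°) = -0.0436, so H_s = arccos(-0.0436) = 92.50°.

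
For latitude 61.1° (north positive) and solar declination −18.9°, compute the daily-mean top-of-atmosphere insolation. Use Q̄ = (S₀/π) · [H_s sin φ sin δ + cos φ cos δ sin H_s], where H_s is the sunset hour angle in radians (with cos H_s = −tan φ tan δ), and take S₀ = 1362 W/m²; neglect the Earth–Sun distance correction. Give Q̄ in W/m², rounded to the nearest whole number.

45 W/m²

cos H_s = −tan(61.1°) · tan(-18.9°) = 0.6202, so H_s = arccos(0.6202) = 51.67°. In radians, H_s = 0.9018.
H_s sin φ sin δ = 0.9018 × 0.8755 × -0.3239 = -0.2557.
cos φ cos δ sin H_s = 0.4833 × 0.9461 × 0.7844 = 0.3587.
Q̄ = (1362/π) × (-0.2557 + 0.3587) = 433.54 × 0.1030 = 44.65 W/m².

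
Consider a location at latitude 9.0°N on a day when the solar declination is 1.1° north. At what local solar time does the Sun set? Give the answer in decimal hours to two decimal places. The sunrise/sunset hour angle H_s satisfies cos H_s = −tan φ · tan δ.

−tan φ tan δ = −(0.1584)(0.0192) = -0.0030; H_s = arccos(-0.0030) = 90.17°.
Sunset is at 12 + H_s/15 = 12 + 6.011 = 18.011 h local solar time.

18.01 h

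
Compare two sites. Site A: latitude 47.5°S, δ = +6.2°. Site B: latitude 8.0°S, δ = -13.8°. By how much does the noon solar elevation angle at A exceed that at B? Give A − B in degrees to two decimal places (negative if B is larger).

A: 90° − |-47.5 − (6.2)| = 36.30°.
B: 90° − |-8.0 − (-13.8)| = 84.20°.
A − B = 36.30 − 84.20 = -47.90°.

-47.90°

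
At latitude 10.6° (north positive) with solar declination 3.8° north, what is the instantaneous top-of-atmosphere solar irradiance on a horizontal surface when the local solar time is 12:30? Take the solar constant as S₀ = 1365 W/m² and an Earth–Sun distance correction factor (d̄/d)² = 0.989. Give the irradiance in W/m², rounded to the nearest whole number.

1329 W/m²

Hour angle H = 15° × (12.5 − 12) = 7.50°.
cos θ_z = sin φ sin δ + cos φ cos δ cos H = (0.1840)(0.0663) + (0.9829)(0.9978)(0.9914) = 0.9845.
Top-of-atmosphere irradiance = S₀ (d̄/d)² cos θ_z = 1365 × 0.989 × 0.9845 = 1329.06 W/m².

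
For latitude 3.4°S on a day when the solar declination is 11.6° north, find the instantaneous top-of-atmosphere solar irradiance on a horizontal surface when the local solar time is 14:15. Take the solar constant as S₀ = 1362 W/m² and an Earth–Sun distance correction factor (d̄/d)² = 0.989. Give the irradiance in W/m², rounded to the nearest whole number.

Hour angle H = 15° × (14.25 − 12) = 33.75°.
cos θ_z = sin(-3.4°) sin(11.6°) + cos(-3.4°) cos(11.6°) cos(33.75°) = -0.0119 + 0.8131 = 0.8012.
Top-of-atmosphere irradiance = S₀ (d̄/d)² cos θ_z = 1362 × 0.989 × 0.8012 = 1079.23 W/m².

1079 W/m²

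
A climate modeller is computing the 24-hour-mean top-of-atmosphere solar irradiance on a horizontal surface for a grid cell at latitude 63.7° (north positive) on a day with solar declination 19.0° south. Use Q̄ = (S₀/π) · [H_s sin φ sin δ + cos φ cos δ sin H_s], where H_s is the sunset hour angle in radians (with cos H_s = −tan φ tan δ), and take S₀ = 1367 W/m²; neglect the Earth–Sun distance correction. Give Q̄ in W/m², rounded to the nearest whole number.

cos H_s = −tan(63.7°) · tan(-19.0°) = 0.6967, so H_s = arccos(0.6967) = 45.84°. In radians, H_s = 0.8001.
H_s sin φ sin δ = 0.8001 × 0.8965 × -0.3256 = -0.2335.
cos φ cos δ sin H_s = 0.4431 × 0.9455 × 0.7174 = 0.3006.
Q̄ = (1367/π) × (-0.2335 + 0.3006) = 435.13 × 0.0671 = 29.20 W/m².

29 W/m²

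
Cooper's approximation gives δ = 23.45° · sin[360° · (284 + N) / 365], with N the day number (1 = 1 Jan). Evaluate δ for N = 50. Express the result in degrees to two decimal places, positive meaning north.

-11.93°

360 × (284 + 50) / 365 = 329.425°; sin(329.425°) = -0.5087.
δ = 23.45 × -0.5087 = -11.929° ≈ -11.93°.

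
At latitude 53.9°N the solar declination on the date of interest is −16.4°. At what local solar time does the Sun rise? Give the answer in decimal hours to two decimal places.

7.59 h

The sunset hour angle satisfies cos H_s = −tan φ tan δ = 0.4036, giving H_s = 66.20°.
Sunrise is at 12 − H_s/15 = 12 − 4.413 = 7.587 h local solar time.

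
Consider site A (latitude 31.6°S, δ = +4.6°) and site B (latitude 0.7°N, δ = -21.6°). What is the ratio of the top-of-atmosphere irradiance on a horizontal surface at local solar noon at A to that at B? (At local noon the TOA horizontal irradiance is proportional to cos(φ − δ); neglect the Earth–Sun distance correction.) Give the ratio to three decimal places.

A: cos θ_z = cos(-31.6° − (4.6°)) = 0.8070.
B: cos θ_z = cos(0.7° − (-21.6°)) = 0.9252.
Ratio A/B = 0.8070 / 0.9252 = 0.8722.

0.872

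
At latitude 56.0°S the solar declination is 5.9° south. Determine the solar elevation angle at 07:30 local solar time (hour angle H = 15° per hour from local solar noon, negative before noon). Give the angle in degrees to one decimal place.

Hour angle H = 15° × (7.5 − 12) = -67.50°.
cos θ_z = sin φ sin δ + cos φ cos δ cos H = (-0.8290)(-0.1028) + (0.5592)(0.9947)(0.3827) = 0.2981.
θ_z = arccos(0.2981) = 72.66°, so the elevation is 90° − 72.66° = 17.34°.

17.3°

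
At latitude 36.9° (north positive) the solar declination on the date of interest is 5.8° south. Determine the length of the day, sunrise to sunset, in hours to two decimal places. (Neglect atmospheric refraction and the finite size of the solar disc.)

11.42 hours

−tan φ tan δ = −(0.7508)(-0.1016) = 0.0763; H_s = arccos(0.0763) = 85.62°.
Day length = 2 H_s / 15° h⁻¹ = 171.24° / 15 = 11.416 h.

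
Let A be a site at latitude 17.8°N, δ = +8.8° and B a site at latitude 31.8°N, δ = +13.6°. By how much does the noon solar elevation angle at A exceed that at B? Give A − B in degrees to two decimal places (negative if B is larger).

A: 90° − |17.8 − (8.8)| = 81.00°.
B: 90° − |31.8 − (13.6)| = 71.80°.
A − B = 81.00 − 71.80 = 9.20°.

+9.20°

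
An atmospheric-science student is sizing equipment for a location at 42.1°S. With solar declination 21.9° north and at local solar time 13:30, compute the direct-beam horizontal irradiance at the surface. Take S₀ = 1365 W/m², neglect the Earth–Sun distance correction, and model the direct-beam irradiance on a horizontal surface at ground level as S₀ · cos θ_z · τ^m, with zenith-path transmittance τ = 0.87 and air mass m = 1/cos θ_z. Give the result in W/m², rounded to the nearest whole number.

Hour angle H = 15° × (13.5 − 12) = 22.50°.
With φ = -42.1°, δ = 21.9°, H = 22.50°: sin φ sin δ = -0.2501, cos φ cos δ cos H = 0.6360, so cos θ_z = 0.3859.
Air mass m = 1/cos θ_z = 1/0.3859 = 2.591; τ^m = 0.87^2.591 = 0.6971.
Surface direct beam = 1365 × 0.3859 × 0.6971 = 367.20 W/m².

367 W/m²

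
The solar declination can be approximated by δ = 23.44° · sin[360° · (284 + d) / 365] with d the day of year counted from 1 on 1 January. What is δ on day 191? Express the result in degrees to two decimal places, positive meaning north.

+22.23°

360 × (284 + 191) / 365 = 468.493°; sin(468.493°) = 0.9484.
δ = 23.44 × 0.9484 = 22.230° ≈ +22.23°.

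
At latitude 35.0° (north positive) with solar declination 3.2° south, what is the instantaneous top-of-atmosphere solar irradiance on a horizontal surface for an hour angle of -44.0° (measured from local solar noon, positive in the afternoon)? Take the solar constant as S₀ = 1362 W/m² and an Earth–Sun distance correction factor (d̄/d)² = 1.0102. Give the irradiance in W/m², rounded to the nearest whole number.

765 W/m²

cos θ_z = sin φ sin δ + cos φ cos δ cos H = (0.5736)(-0.0558) + (0.8192)(0.9984)(0.7193) = 0.5563.
Top-of-atmosphere irradiance = S₀ (d̄/d)² cos θ_z = 1362 × 1.0102 × 0.5563 = 765.41 W/m².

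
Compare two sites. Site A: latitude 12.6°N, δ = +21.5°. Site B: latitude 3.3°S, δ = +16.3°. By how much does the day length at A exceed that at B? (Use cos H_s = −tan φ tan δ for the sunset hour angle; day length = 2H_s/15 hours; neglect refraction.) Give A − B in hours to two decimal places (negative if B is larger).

A: H_s = arccos(−tan 12.6° · tan 21.5°) = 95.05°, so 2H_s/15 = 12.6733 h.
B: H_s = arccos(−tan -3.3° · tan 16.3°) = 89.03°, so 2H_s/15 = 11.8707 h.
A − B = 12.6733 − 11.8707 = 0.8026 h.

+0.80 h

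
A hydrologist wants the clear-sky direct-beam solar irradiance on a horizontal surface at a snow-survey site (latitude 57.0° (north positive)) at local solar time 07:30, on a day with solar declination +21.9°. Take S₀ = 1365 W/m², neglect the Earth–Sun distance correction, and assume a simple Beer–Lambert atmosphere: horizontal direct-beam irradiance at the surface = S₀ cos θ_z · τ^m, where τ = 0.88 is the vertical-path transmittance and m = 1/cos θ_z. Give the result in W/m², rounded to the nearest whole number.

Hour angle H = 15° × (7.5 − 12) = -67.50°.
cos θ_z = sin φ sin δ + cos φ cos δ cos H = (0.8387)(0.3730) + (0.5446)(0.9278)(0.3827) = 0.5062.
Air mass m = 1/cos θ_z = 1/0.5062 = 1.976; τ^m = 0.88^1.976 = 0.7768.
Surface direct beam = 1365 × 0.5062 × 0.7768 = 536.74 W/m².

537 W/m²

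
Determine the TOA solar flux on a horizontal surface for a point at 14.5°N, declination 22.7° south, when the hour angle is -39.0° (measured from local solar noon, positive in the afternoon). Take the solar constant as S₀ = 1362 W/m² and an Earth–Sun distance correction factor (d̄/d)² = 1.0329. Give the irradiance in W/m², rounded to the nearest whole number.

841 W/m²

With φ = 14.5°, δ = -22.7°, H = -39.00°: sin φ sin δ = -0.0966, cos φ cos δ cos H = 0.6941, so cos θ_z = 0.5975.
Top-of-atmosphere irradiance = S₀ (d̄/d)² cos θ_z = 1362 × 1.0329 × 0.5975 = 840.57 W/m².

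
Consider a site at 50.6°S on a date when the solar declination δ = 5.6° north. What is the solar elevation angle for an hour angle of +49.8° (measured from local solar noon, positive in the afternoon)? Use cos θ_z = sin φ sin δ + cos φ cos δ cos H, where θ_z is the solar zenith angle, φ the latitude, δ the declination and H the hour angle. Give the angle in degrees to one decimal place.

cos θ_z = sin φ sin δ + cos φ cos δ cos H = (-0.7727)(0.0976) + (0.6347)(0.9952)(0.6455) = 0.3323.
θ_z = arccos(0.3323) = 70.59°, so the elevation is 90° − 70.59° = 19.41°.

19.4°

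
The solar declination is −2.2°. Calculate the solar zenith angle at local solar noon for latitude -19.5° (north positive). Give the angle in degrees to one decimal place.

17.3°

At local solar noon the hour angle is zero, so the zenith angle is |φ − δ| = |-19.5° − (-2.2°)| = 17.3°.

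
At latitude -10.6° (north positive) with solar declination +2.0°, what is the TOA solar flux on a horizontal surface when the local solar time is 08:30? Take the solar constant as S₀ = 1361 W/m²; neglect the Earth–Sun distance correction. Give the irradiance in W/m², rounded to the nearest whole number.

Hour angle H = 15° × (8.5 − 12) = -52.50°.
cos θ_z = sin(-10.6°) sin(2.0°) + cos(-10.6°) cos(2.0°) cos(-52.50°) = -0.0064 + 0.5980 = 0.5916.
Top-of-atmosphere irradiance = S₀ cos θ_z = 1361 × 0.5916 = 805.17 W/m².

805 W/m²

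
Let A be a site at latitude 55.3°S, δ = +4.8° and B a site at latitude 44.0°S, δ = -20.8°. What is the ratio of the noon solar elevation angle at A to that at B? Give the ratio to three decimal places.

0.448

A: 90° − |-55.3 − (4.8)| = 29.90°.
B: 90° − |-44.0 − (-20.8)| = 66.80°.
Ratio A/B = 29.9000 / 66.8000 = 0.4476.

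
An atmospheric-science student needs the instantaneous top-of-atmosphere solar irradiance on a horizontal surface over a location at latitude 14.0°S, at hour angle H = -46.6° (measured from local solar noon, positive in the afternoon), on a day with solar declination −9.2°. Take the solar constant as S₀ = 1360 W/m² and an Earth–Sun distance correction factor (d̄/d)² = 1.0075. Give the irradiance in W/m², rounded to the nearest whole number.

955 W/m²

With φ = -14.0°, δ = -9.2°, H = -46.60°: sin φ sin δ = 0.0387, cos φ cos δ cos H = 0.6581, so cos θ_z = 0.6968.
Top-of-atmosphere irradiance = S₀ (d̄/d)² cos θ_z = 1360 × 1.0075 × 0.6968 = 954.76 W/m².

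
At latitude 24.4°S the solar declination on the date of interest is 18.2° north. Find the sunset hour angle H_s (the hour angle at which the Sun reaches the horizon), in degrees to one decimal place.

−tan φ tan δ = −(-0.4536)(0.3288) = 0.1491; H_s = arccos(0.1491) = 81.43°.

81.4°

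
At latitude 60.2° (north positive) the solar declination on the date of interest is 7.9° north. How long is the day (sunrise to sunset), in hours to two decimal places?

13.87 hours

−tan φ tan δ = −(1.7461)(0.1388) = -0.2424; H_s = arccos(-0.2424) = 104.03°.
Day length = 2 H_s / 15° h⁻¹ = 208.06° / 15 = 13.871 h.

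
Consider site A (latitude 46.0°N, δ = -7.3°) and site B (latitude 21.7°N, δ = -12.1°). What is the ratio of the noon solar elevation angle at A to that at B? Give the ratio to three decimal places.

0.653

A: 90° − |46.0 − (-7.3)| = 36.70°.
B: 90° − |21.7 − (-12.1)| = 56.20°.
Ratio A/B = 36.7000 / 56.2000 = 0.6530.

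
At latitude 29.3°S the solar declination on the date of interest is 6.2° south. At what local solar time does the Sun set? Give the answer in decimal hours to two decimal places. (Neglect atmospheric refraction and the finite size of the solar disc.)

cos H_s = −tan(-29.3°) · tan(-6.2°) = -0.0610, so H_s = arccos(-0.0610) = 93.50°.
Sunset is at 12 + H_s/15 = 12 + 6.233 = 18.233 h local solar time.

18.23 h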